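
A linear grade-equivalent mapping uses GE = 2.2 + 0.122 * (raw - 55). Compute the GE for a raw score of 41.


raw - median = 41 - 55 = -14
slope * diff = 0.122 * -14 = -1.708
GE = 2.2 + -1.708
GE = 0.492

0.492


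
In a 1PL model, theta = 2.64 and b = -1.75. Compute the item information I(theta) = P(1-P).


P = 1/(1+exp(-(2.64--1.75))) = 0.9878
I = P*(1-P) = 0.9878 * 0.0122
I = 0.0121

0.0121


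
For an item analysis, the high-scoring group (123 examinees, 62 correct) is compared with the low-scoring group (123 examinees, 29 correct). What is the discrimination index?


p_upper = 62/123 = 0.5041
p_lower = 29/123 = 0.2358
D = 0.5041 - 0.2358 = 0.2683

0.2683


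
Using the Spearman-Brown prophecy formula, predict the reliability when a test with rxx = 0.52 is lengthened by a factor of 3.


r_new = (n * rxx) / (1 + (n-1) * rxx)
r_new = (3 * 0.52) / (1 + 2 * 0.52)
r_new = 1.56 / 2.04
r_new = 0.7647

0.7647


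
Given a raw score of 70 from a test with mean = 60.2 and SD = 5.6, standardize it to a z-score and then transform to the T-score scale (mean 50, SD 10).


z = (X - mean) / SD = (70 - 60.2) / 5.6
z = 9.8 / 5.6
z = 1.75
T-score = T = 50 + 10z
Carry z at full precision (z = 9.8 / 5.6) into the conversion:
T-score = 50 + 10 * (9.8 / 5.6) = 50 + 98 / 5.6
T-score = 50 + 17.5
T-score = 67.5

67.5


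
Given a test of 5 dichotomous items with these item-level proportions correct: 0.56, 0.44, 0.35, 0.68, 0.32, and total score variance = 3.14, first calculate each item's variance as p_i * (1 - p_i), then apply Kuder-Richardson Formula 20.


For each item, compute p_i * q_i:
  Item 1: 0.56 * 0.44 = 0.2464
  Item 2: 0.44 * 0.56 = 0.2464
  Item 3: 0.35 * 0.65 = 0.2275
  Item 4: 0.68 * 0.32 = 0.2176
  Item 5: 0.32 * 0.68 = 0.2176
Sum(p_i * q_i) = 0.2464 + 0.2464 + 0.2275 + 0.2176 + 0.2176 = 1.1555
KR-20 = (k/(k-1)) * (1 - Sum(p_i*q_i) / Var_total)
= (5/4) * (1 - 1.1555/3.14)
= 1.25 * 0.632
KR-20 = 0.79

0.79


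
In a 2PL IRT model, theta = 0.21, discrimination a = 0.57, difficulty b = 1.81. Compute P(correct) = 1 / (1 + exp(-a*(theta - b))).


a*(theta - b) = 0.57 * (0.21 - 1.81) = -0.912
exp(--0.912) = 2.4893
P = 1 / (1 + 2.4893)
P = 0.2866

0.2866


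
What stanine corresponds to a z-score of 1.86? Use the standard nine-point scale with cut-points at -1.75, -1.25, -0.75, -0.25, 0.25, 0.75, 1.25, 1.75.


Stanine boundaries: [-1.75, -1.25, -0.75, -0.25, 0.25, 0.75, 1.25, 1.75]
z = 1.86
Check each boundary:
  z >= -1.75 -> could be stanine 2
  z >= -1.25 -> could be stanine 3
  z >= -0.75 -> could be stanine 4
  z >= -0.25 -> could be stanine 5
  z >= 0.25 -> could be stanine 6
  z >= 0.75 -> could be stanine 7
  z >= 1.25 -> could be stanine 8
  z >= 1.75 -> could be stanine 9
Highest qualifying boundary gives stanine = 9

9


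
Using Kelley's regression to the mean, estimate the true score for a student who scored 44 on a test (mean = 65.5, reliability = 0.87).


T_est = rxx * X + (1 - rxx) * mean
T_est = 0.87 * 44 + 0.13 * 65.5
T_est = 38.28 + 8.515
T_est = 46.795

46.795


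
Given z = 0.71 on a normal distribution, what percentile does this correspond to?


CDF(z) = 0.5 * (1 + erf(z/sqrt(2)))
erf(0.502) = 0.5223
CDF = 0.7611
Percentile rank = 0.7611 * 100 = 76.11

76.11


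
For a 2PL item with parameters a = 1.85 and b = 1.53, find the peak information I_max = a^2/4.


For 2PL, max info at theta = b = 1.53
I_max = a^2 / 4 = 1.85^2 / 4
= 3.4225 / 4
I_max = 0.8556

0.8556


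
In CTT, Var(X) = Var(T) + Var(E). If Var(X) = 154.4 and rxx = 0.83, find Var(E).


var_true = rxx * var_obs = 0.83 * 154.4 = 128.152
var_error = var_obs - var_true
var_error = 154.4 - 128.152
var_error = 26.248

26.248


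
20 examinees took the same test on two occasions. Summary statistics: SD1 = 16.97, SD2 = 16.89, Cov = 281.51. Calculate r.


r = cov(X,Y) / (SD_X * SD_Y)
r = 281.51 / (16.97 * 16.89)
r = 281.51 / 286.6233
r = 0.9822

0.9822


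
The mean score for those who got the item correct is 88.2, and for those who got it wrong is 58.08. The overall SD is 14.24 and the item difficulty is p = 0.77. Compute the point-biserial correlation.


q = 1 - p = 0.23
rpb = ((M1 - M0) / SD) * sqrt(p * q)
rpb = ((88.2 - 58.08) / 14.24) * sqrt(0.77 * 0.23)
rpb = 0.8901

0.8901


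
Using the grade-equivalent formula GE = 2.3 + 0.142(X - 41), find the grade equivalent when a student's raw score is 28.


raw - median = 28 - 41 = -13
slope * diff = 0.142 * -13 = -1.846
GE = 2.3 + -1.846
GE = 0.454

0.454


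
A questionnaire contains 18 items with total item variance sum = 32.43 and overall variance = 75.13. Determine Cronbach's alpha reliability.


alpha = (k/(k-1)) * (1 - sum(si^2)/s_total^2)
= (18/17) * (1 - 32.43/75.13)
alpha = 0.6018

0.6018


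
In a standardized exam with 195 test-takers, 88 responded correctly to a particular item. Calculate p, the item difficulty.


Item difficulty p = number correct / total examinees
p = 88 / 195
p = 0.4513

0.4513


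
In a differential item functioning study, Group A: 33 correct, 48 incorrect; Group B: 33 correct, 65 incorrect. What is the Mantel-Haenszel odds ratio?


Odds_A = 33/48 = 0.6875
Odds_B = 33/65 = 0.5077
OR = Odds_A / Odds_B = 0.6875 / 0.5077
Exactly, OR = (33 * 65) / (48 * 33) = 2145 / 1584
OR = 1.3542

1.3542


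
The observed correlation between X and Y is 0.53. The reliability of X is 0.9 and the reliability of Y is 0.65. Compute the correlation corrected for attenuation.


r_corrected = rxy / sqrt(rxx * ryy)
= 0.53 / sqrt(0.9 * 0.65)
= 0.53 / sqrt(0.585)
= 0.53 / 0.764853
r_corrected = 0.6929

0.6929


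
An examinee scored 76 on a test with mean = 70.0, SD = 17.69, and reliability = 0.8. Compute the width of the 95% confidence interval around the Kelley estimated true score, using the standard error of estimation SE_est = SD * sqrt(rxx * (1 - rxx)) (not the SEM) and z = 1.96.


True score estimate = 0.8*76 + 0.2*70.0 = 74.8
SE_est = SD * sqrt(rxx * (1 - rxx)) = 17.69 * sqrt(0.8 * 0.2) = 17.69 * sqrt(0.16) = 7.076
CI = T_est +/- z * SE_est, so width = 2 * z * SE_est = 2 * 1.96 * 7.076
Width = 27.7379

27.7379


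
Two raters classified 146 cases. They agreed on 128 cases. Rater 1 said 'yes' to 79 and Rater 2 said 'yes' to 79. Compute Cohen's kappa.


P_o = 128/146 = 0.876712
P_e = (79*79 + 67*67) / 21316 = 0.503378
kappa = (P_o - P_e) / (1 - P_e)
kappa = (0.876712 - 0.503378) / (1 - 0.503378)
kappa = 0.7517

0.7517


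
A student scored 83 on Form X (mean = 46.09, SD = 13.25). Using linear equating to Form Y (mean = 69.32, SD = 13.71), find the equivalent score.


slope = SD_Y / SD_X = 13.71 / 13.25 ~ 1.0347
intercept = mean_Y - slope * mean_X = 69.32 - (13.71 / 13.25) * 46.09 ~ 21.6299
Y = slope * X + intercept. To avoid rounding drift from the rounded slope/intercept, evaluate the equivalent form Y = mean_Y + SD_Y * (X - mean_X) / SD_X at full precision:
Y = 69.32 + 13.71 * (83 - 46.09) / 13.25
Y = 69.32 + 13.71 * 36.91 / 13.25
Y = 69.32 + 506.0361 / 13.25
Y = 69.32 + 38.1914
Y = 107.5114

107.5114


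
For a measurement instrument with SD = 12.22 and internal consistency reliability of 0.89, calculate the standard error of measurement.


SEM = SD * sqrt(1 - rxx)
SEM = 12.22 * sqrt(1 - 0.89)
SEM = 12.22 * sqrt(0.11) = 12.22 * 0.331662
SEM = 4.0529

4.0529


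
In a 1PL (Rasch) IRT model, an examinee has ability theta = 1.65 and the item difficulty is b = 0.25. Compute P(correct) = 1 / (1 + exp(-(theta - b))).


theta - b = 1.65 - 0.25 = 1.4
exp(-(theta - b)) = exp(-1.4) = 0.2466
P = 1 / (1 + 0.2466)
P = 0.8022

0.8022


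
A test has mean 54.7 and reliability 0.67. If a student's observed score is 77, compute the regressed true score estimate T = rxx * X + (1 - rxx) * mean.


T_est = rxx * X + (1 - rxx) * mean
T_est = 0.67 * 77 + 0.33 * 54.7
T_est = 51.59 + 18.051
T_est = 69.641

69.641


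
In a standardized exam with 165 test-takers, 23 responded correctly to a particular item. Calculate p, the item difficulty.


Item difficulty p = number correct / total examinees
p = 23 / 165
p = 0.1394

0.1394


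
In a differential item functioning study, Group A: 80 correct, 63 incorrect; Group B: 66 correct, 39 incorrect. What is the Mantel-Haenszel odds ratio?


Odds_A = 80/63 = 1.2698
Odds_B = 66/39 = 1.6923
OR = Odds_A / Odds_B = 1.2698 / 1.6923
Exactly, OR = (80 * 39) / (63 * 66) = 3120 / 4158
OR = 0.7504

0.7504


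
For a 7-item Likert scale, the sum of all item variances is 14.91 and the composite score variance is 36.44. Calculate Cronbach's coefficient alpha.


alpha = (k/(k-1)) * (1 - sum(si^2)/s_total^2)
= (7/6) * (1 - 14.91/36.44)
alpha = 0.6893

0.6893


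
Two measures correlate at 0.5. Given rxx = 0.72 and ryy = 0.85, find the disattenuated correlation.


r_corrected = rxy / sqrt(rxx * ryy)
= 0.5 / sqrt(0.72 * 0.85)
= 0.5 / sqrt(0.612)
= 0.5 / 0.782304
r_corrected = 0.6391

0.6391


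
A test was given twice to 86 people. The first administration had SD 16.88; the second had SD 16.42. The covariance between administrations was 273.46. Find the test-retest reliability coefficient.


r = cov(X,Y) / (SD_X * SD_Y)
r = 273.46 / (16.88 * 16.42)
r = 273.46 / 277.1696
r = 0.9866

0.9866


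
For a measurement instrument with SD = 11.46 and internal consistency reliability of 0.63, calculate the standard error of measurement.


SEM = SD * sqrt(1 - rxx)
SEM = 11.46 * sqrt(1 - 0.63)
SEM = 11.46 * sqrt(0.37) = 11.46 * 0.608276
SEM = 6.9708

6.9708


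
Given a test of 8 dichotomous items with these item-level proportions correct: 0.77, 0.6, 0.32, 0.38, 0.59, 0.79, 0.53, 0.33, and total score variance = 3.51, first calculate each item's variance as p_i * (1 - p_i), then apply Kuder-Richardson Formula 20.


For each item, compute p_i * q_i:
  Item 1: 0.77 * 0.23 = 0.1771
  Item 2: 0.6 * 0.4 = 0.24
  Item 3: 0.32 * 0.68 = 0.2176
  Item 4: 0.38 * 0.62 = 0.2356
  Item 5: 0.59 * 0.41 = 0.2419
  Item 6: 0.79 * 0.21 = 0.1659
  Item 7: 0.53 * 0.47 = 0.2491
  Item 8: 0.33 * 0.67 = 0.2211
Sum(p_i * q_i) = 0.1771 + 0.24 + 0.2176 + 0.2356 + 0.2419 + 0.1659 + 0.2491 + 0.2211 = 1.7483
KR-20 = (k/(k-1)) * (1 - Sum(p_i*q_i) / Var_total)
= (8/7) * (1 - 1.7483/3.51)
= 1.1429 * 0.5019
KR-20 = 0.5736

0.5736


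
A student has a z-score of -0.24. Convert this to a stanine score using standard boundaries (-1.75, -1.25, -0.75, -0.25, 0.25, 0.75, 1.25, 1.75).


Stanine boundaries: [-1.75, -1.25, -0.75, -0.25, 0.25, 0.75, 1.25, 1.75]
z = -0.24
Check each boundary:
  z >= -1.75 -> could be stanine 2
  z >= -1.25 -> could be stanine 3
  z >= -0.75 -> could be stanine 4
  z >= -0.25 -> could be stanine 5
  z < 0.25
  z < 0.75
  z < 1.25
  z < 1.75
Highest qualifying boundary gives stanine = 5

5


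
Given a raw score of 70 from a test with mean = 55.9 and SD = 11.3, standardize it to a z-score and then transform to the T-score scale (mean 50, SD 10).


z = (X - mean) / SD = (70 - 55.9) / 11.3
z = 14.1 / 11.3
z = 1.2478
T-score = T = 50 + 10z
Carry z at full precision (z = 14.1 / 11.3) into the conversion:
T-score = 50 + 10 * (14.1 / 11.3) = 50 + 141 / 11.3
T-score = 50 + 12.4779
T-score = 62.4779

62.4779


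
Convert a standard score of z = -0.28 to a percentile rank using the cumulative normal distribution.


CDF(z) = 0.5 * (1 + erf(z/sqrt(2)))
erf(-0.198) = -0.2205
CDF = 0.3897
Percentile rank = 0.3897 * 100 = 38.97

38.97


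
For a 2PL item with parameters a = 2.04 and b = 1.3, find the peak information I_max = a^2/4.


For 2PL, max info at theta = b = 1.3
I_max = a^2 / 4 = 2.04^2 / 4
= 4.1616 / 4
I_max = 1.0404

1.0404


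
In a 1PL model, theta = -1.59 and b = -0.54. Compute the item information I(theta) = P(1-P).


P = 1/(1+exp(-(-1.59--0.54))) = 0.2592
I = P*(1-P) = 0.2592 * 0.7408
I = 0.192

0.192


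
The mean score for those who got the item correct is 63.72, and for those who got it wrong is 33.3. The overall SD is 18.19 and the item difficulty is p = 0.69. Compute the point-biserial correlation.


q = 1 - p = 0.31
rpb = ((M1 - M0) / SD) * sqrt(p * q)
rpb = ((63.72 - 33.3) / 18.19) * sqrt(0.69 * 0.31)
rpb = 0.7734

0.7734


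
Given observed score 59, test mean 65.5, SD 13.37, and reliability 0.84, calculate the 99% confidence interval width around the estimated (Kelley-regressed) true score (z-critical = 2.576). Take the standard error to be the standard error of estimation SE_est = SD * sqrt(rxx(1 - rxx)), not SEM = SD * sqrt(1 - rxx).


True score estimate = 0.84*59 + 0.16*65.5 = 60.04
SE_est = SD * sqrt(rxx * (1 - rxx)) = 13.37 * sqrt(0.84 * 0.16) = 13.37 * sqrt(0.1344) = 4.901523
CI = T_est +/- z * SE_est, so width = 2 * z * SE_est = 2 * 2.576 * 4.901523
Width = 25.2526

25.2526


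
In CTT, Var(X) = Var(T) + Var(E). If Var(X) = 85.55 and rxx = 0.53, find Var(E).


var_true = rxx * var_obs = 0.53 * 85.55 = 45.3415
var_error = var_obs - var_true
var_error = 85.55 - 45.3415
var_error = 40.2085

40.2085


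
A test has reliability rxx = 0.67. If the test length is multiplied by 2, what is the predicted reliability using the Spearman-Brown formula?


r_new = (n * rxx) / (1 + (n-1) * rxx)
r_new = (2 * 0.67) / (1 + 1 * 0.67)
r_new = 1.34 / 1.67
r_new = 0.8024

0.8024


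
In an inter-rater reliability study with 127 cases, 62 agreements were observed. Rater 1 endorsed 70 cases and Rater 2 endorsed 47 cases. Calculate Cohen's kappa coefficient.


P_o = 62/127 = 0.488189
P_e = (70*47 + 57*80) / 16129 = 0.486701
kappa = (P_o - P_e) / (1 - P_e)
kappa = (0.488189 - 0.486701) / (1 - 0.486701)
kappa = 0.0029

0.0029


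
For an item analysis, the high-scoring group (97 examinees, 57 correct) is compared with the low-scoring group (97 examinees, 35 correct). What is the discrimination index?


p_upper = 57/97 = 0.5876
p_lower = 35/97 = 0.3608
D = 0.5876 - 0.3608 = 0.2268

0.2268


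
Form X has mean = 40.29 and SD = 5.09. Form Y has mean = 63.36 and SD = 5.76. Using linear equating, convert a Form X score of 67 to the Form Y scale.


slope = SD_Y / SD_X = 5.76 / 5.09 ~ 1.1316
intercept = mean_Y - slope * mean_X = 63.36 - (5.76 / 5.09) * 40.29 ~ 17.7666
Y = slope * X + intercept. To avoid rounding drift from the rounded slope/intercept, evaluate the equivalent form Y = mean_Y + SD_Y * (X - mean_X) / SD_X at full precision:
Y = 63.36 + 5.76 * (67 - 40.29) / 5.09
Y = 63.36 + 5.76 * 26.71 / 5.09
Y = 63.36 + 153.8496 / 5.09
Y = 63.36 + 30.2259
Y = 93.5859

93.5859


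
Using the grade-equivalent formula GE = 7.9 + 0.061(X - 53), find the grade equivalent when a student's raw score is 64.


raw - median = 64 - 53 = 11
slope * diff = 0.061 * 11 = 0.671
GE = 7.9 + 0.671
GE = 8.571

8.571


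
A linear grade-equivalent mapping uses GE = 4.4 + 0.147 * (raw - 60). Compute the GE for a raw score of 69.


raw - median = 69 - 60 = 9
slope * diff = 0.147 * 9 = 1.323
GE = 4.4 + 1.323
GE = 5.723

5.723


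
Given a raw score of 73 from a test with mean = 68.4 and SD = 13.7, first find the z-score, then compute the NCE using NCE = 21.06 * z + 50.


z = (X - mean) / SD = (73 - 68.4) / 13.7
z = 4.6 / 13.7
z = 0.3358
NCE = NCE = 21.06z + 50
Carry z at full precision (z = 4.6 / 13.7) into the conversion:
NCE = 21.06 * (4.6 / 13.7) + 50 = 96.876 / 13.7 + 50
NCE = 7.0712 + 50
NCE = 57.0712

57.0712


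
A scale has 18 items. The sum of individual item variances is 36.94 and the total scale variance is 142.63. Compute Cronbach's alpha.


alpha = (k/(k-1)) * (1 - sum(si^2)/s_total^2)
= (18/17) * (1 - 36.94/142.63)
alpha = 0.7846

0.7846


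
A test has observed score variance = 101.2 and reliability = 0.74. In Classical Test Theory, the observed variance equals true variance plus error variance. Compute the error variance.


var_true = rxx * var_obs = 0.74 * 101.2 = 74.888
var_error = var_obs - var_true
var_error = 101.2 - 74.888
var_error = 26.312

26.312


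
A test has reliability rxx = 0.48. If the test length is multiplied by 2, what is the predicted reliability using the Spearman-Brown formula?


r_new = (n * rxx) / (1 + (n-1) * rxx)
r_new = (2 * 0.48) / (1 + 1 * 0.48)
r_new = 0.96 / 1.48
r_new = 0.6486

0.6486


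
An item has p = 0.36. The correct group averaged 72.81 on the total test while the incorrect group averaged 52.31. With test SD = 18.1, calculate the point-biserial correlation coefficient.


q = 1 - p = 0.64
rpb = ((M1 - M0) / SD) * sqrt(p * q)
rpb = ((72.81 - 52.31) / 18.1) * sqrt(0.36 * 0.64)
rpb = 0.5436

0.5436


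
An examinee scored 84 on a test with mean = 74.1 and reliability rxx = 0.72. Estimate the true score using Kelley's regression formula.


T_est = rxx * X + (1 - rxx) * mean
T_est = 0.72 * 84 + 0.28 * 74.1
T_est = 60.48 + 20.748
T_est = 81.228

81.228


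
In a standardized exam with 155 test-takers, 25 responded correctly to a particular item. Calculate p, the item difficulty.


Item difficulty p = number correct / total examinees
p = 25 / 155
p = 0.1613

0.1613


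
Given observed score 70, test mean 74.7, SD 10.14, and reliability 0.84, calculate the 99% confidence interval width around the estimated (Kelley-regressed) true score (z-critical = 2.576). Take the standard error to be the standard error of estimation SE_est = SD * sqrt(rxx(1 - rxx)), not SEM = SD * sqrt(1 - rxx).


True score estimate = 0.84*70 + 0.16*74.7 = 70.752
SE_est = SD * sqrt(rxx * (1 - rxx)) = 10.14 * sqrt(0.84 * 0.16) = 10.14 * sqrt(0.1344) = 3.717385
CI = T_est +/- z * SE_est, so width = 2 * z * SE_est = 2 * 2.576 * 3.717385
Width = 19.152

19.152


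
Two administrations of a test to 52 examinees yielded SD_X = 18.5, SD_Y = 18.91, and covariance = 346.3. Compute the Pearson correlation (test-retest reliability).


r = cov(X,Y) / (SD_X * SD_Y)
r = 346.3 / (18.5 * 18.91)
r = 346.3 / 349.835
r = 0.9899

0.9899


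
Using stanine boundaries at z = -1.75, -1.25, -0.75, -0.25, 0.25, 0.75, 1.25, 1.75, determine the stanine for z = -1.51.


Stanine boundaries: [-1.75, -1.25, -0.75, -0.25, 0.25, 0.75, 1.25, 1.75]
z = -1.51
Check each boundary:
  z >= -1.75 -> could be stanine 2
  z < -1.25
  z < -0.75
  z < -0.25
  z < 0.25
  z < 0.75
  z < 1.25
  z < 1.75
Highest qualifying boundary gives stanine = 2

2


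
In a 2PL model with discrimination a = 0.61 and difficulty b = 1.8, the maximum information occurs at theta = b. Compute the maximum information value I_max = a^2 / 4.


For 2PL, max info at theta = b = 1.8
I_max = a^2 / 4 = 0.61^2 / 4
= 0.3721 / 4
I_max = 0.093

0.093


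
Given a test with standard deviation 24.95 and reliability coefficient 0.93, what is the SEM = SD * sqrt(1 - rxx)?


SEM = SD * sqrt(1 - rxx)
SEM = 24.95 * sqrt(1 - 0.93)
SEM = 24.95 * sqrt(0.07) = 24.95 * 0.264575
SEM = 6.6011

6.6011


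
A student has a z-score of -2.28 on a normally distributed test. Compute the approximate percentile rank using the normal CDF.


CDF(z) = 0.5 * (1 + erf(z/sqrt(2)))
erf(-1.6122) = -0.9774
CDF = 0.0113
Percentile rank = 0.0113 * 100 = 1.13

1.13


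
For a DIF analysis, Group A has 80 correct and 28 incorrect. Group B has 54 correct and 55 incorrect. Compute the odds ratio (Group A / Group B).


Odds_A = 80/28 = 2.8571
Odds_B = 54/55 = 0.9818
OR = Odds_A / Odds_B = 2.8571 / 0.9818
Exactly, OR = (80 * 55) / (28 * 54) = 4400 / 1512
OR = 2.9101

2.9101


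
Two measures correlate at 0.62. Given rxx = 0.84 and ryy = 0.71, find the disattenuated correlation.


r_corrected = rxy / sqrt(rxx * ryy)
= 0.62 / sqrt(0.84 * 0.71)
= 0.62 / sqrt(0.5964)
= 0.62 / 0.772269
r_corrected = 0.8028

0.8028


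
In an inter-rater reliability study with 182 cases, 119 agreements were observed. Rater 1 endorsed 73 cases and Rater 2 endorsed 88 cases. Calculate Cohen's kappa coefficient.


P_o = 119/182 = 0.653846
P_e = (73*88 + 109*94) / 33124 = 0.50326
kappa = (P_o - P_e) / (1 - P_e)
kappa = (0.653846 - 0.50326) / (1 - 0.50326)
kappa = 0.3031

0.3031


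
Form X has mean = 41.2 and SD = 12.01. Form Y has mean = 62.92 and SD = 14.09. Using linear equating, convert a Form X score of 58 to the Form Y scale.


slope = SD_Y / SD_X = 14.09 / 12.01 ~ 1.1732
intercept = mean_Y - slope * mean_X = 62.92 - (14.09 / 12.01) * 41.2 ~ 14.5846
Y = slope * X + intercept. To avoid rounding drift from the rounded slope/intercept, evaluate the equivalent form Y = mean_Y + SD_Y * (X - mean_X) / SD_X at full precision:
Y = 62.92 + 14.09 * (58 - 41.2) / 12.01
Y = 62.92 + 14.09 * 16.8 / 12.01
Y = 62.92 + 236.712 / 12.01
Y = 62.92 + 19.7096
Y = 82.6296

82.6296


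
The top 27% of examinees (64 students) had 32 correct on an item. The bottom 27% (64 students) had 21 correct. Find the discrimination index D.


p_upper = 32/64 = 0.5
p_lower = 21/64 = 0.3281
D = 0.5 - 0.3281 = 0.1719

0.1719


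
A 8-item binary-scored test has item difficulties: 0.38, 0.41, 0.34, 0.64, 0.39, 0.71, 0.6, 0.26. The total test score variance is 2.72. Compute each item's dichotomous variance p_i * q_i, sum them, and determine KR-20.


For each item, compute p_i * q_i:
  Item 1: 0.38 * 0.62 = 0.2356
  Item 2: 0.41 * 0.59 = 0.2419
  Item 3: 0.34 * 0.66 = 0.2244
  Item 4: 0.64 * 0.36 = 0.2304
  Item 5: 0.39 * 0.61 = 0.2379
  Item 6: 0.71 * 0.29 = 0.2059
  Item 7: 0.6 * 0.4 = 0.24
  Item 8: 0.26 * 0.74 = 0.1924
Sum(p_i * q_i) = 0.2356 + 0.2419 + 0.2244 + 0.2304 + 0.2379 + 0.2059 + 0.24 + 0.1924 = 1.8085
KR-20 = (k/(k-1)) * (1 - Sum(p_i*q_i) / Var_total)
= (8/7) * (1 - 1.8085/2.72)
= 1.1429 * 0.3351
KR-20 = 0.383

0.383


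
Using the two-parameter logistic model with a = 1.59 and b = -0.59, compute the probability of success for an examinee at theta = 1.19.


a*(theta - b) = 1.59 * (1.19 - -0.59) = 2.8302
exp(-2.8302) = 0.059
P = 1 / (1 + 0.059)
P = 0.9443

0.9443


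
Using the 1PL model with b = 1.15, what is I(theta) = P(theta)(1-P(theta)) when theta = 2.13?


P = 1/(1+exp(-(2.13-1.15))) = 0.7271
I = P*(1-P) = 0.7271 * 0.2729
I = 0.1984

0.1984


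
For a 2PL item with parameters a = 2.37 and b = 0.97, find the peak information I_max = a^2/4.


For 2PL, max info at theta = b = 0.97
I_max = a^2 / 4 = 2.37^2 / 4
= 5.6169 / 4
I_max = 1.4042

1.4042


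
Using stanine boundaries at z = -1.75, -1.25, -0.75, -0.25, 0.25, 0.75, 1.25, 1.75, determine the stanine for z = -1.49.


Stanine boundaries: [-1.75, -1.25, -0.75, -0.25, 0.25, 0.75, 1.25, 1.75]
z = -1.49
Check each boundary:
  z >= -1.75 -> could be stanine 2
  z < -1.25
  z < -0.75
  z < -0.25
  z < 0.25
  z < 0.75
  z < 1.25
  z < 1.75
Highest qualifying boundary gives stanine = 2

2


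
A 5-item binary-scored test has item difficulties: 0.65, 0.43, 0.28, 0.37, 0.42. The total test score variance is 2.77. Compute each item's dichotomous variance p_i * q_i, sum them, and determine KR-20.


For each item, compute p_i * q_i:
  Item 1: 0.65 * 0.35 = 0.2275
  Item 2: 0.43 * 0.57 = 0.2451
  Item 3: 0.28 * 0.72 = 0.2016
  Item 4: 0.37 * 0.63 = 0.2331
  Item 5: 0.42 * 0.58 = 0.2436
Sum(p_i * q_i) = 0.2275 + 0.2451 + 0.2016 + 0.2331 + 0.2436 = 1.1509
KR-20 = (k/(k-1)) * (1 - Sum(p_i*q_i) / Var_total)
= (5/4) * (1 - 1.1509/2.77)
= 1.25 * 0.5845
KR-20 = 0.7306

0.7306


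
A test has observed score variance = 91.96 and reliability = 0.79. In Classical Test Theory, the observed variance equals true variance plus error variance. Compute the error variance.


var_true = rxx * var_obs = 0.79 * 91.96 = 72.6484
var_error = var_obs - var_true
var_error = 91.96 - 72.6484
var_error = 19.3116

19.3116


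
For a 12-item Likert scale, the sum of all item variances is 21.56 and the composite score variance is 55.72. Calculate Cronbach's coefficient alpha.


alpha = (k/(k-1)) * (1 - sum(si^2)/s_total^2)
= (12/11) * (1 - 21.56/55.72)
alpha = 0.6688

0.6688


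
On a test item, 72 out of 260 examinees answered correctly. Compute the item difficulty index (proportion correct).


Item difficulty p = number correct / total examinees
p = 72 / 260
p = 0.2769

0.2769


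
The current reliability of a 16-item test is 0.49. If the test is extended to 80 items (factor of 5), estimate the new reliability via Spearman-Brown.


r_new = (n * rxx) / (1 + (n-1) * rxx)
r_new = (5 * 0.49) / (1 + 4 * 0.49)
r_new = 2.45 / 2.96
r_new = 0.8277

0.8277


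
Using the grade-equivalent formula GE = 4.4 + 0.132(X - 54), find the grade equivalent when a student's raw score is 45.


raw - median = 45 - 54 = -9
slope * diff = 0.132 * -9 = -1.188
GE = 4.4 + -1.188
GE = 3.212

3.212


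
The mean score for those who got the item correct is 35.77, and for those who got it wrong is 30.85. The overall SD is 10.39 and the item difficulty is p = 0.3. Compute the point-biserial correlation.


q = 1 - p = 0.7
rpb = ((M1 - M0) / SD) * sqrt(p * q)
rpb = ((35.77 - 30.85) / 10.39) * sqrt(0.3 * 0.7)
rpb = 0.217

0.217


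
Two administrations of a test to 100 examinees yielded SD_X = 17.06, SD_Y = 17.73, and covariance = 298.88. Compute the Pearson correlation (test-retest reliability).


r = cov(X,Y) / (SD_X * SD_Y)
r = 298.88 / (17.06 * 17.73)
r = 298.88 / 302.4738
r = 0.9881

0.9881


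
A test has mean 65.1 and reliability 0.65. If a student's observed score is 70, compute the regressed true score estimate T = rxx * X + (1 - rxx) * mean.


T_est = rxx * X + (1 - rxx) * mean
T_est = 0.65 * 70 + 0.35 * 65.1
T_est = 45.5 + 22.785
T_est = 68.285

68.285


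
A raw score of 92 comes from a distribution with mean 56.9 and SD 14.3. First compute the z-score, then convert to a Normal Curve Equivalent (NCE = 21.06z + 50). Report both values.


z = (X - mean) / SD = (92 - 56.9) / 14.3
z = 35.1 / 14.3
z = 2.4545
NCE = NCE = 21.06z + 50
Carry z at full precision (z = 35.1 / 14.3) into the conversion:
NCE = 21.06 * (35.1 / 14.3) + 50 = 739.206 / 14.3 + 50
NCE = 51.6927 + 50
NCE = 101.6927

101.6927


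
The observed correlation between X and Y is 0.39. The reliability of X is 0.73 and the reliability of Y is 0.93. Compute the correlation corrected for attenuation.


r_corrected = rxy / sqrt(rxx * ryy)
= 0.39 / sqrt(0.73 * 0.93)
= 0.39 / sqrt(0.6789)
= 0.39 / 0.823954
r_corrected = 0.4733

0.4733


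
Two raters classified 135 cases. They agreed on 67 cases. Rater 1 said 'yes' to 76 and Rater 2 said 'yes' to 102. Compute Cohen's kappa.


P_o = 67/135 = 0.496296
P_e = (76*102 + 59*33) / 18225 = 0.532181
kappa = (P_o - P_e) / (1 - P_e)
kappa = (0.496296 - 0.532181) / (1 - 0.532181)
kappa = -0.0767

-0.0767


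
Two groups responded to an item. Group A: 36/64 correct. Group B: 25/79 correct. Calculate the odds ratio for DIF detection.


Odds_A = 36/28 = 1.2857
Odds_B = 25/54 = 0.463
OR = Odds_A / Odds_B = 1.2857 / 0.463
Exactly, OR = (36 * 54) / (28 * 25) = 1944 / 700
OR = 2.7771

2.7771


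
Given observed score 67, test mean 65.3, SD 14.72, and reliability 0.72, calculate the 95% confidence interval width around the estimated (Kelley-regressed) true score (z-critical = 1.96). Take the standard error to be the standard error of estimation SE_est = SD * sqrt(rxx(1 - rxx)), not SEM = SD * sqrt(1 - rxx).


True score estimate = 0.72*67 + 0.28*65.3 = 66.524
SE_est = SD * sqrt(rxx * (1 - rxx)) = 14.72 * sqrt(0.72 * 0.28) = 14.72 * sqrt(0.2016) = 6.609264
CI = T_est +/- z * SE_est, so width = 2 * z * SE_est = 2 * 1.96 * 6.609264
Width = 25.9083

25.9083


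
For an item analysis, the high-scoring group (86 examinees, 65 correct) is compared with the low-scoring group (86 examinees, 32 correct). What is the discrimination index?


p_upper = 65/86 = 0.7558
p_lower = 32/86 = 0.3721
D = 0.7558 - 0.3721 = 0.3837

0.3837


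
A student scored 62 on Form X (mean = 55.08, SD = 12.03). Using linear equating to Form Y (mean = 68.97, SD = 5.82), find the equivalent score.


slope = SD_Y / SD_X = 5.82 / 12.03 ~ 0.4838
intercept = mean_Y - slope * mean_X = 68.97 - (5.82 / 12.03) * 55.08 ~ 42.3228
Y = slope * X + intercept. To avoid rounding drift from the rounded slope/intercept, evaluate the equivalent form Y = mean_Y + SD_Y * (X - mean_X) / SD_X at full precision:
Y = 68.97 + 5.82 * (62 - 55.08) / 12.03
Y = 68.97 + 5.82 * 6.92 / 12.03
Y = 68.97 + 40.2744 / 12.03
Y = 68.97 + 3.3478
Y = 72.3178

72.3178


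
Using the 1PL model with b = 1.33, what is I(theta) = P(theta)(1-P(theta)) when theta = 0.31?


P = 1/(1+exp(-(0.31-1.33))) = 0.265
I = P*(1-P) = 0.265 * 0.735
I = 0.1948

0.1948


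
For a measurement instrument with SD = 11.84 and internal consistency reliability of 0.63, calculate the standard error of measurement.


SEM = SD * sqrt(1 - rxx)
SEM = 11.84 * sqrt(1 - 0.63)
SEM = 11.84 * sqrt(0.37) = 11.84 * 0.608276
SEM = 7.202

7.202


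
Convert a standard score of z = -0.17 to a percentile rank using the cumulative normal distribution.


CDF(z) = 0.5 * (1 + erf(z/sqrt(2)))
erf(-0.1202) = -0.135
CDF = 0.4325
Percentile rank = 0.4325 * 100 = 43.25

43.25


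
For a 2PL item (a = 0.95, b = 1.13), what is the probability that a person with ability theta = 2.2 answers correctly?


a*(theta - b) = 0.95 * (2.2 - 1.13) = 1.0165
exp(-1.0165) = 0.3619
P = 1 / (1 + 0.3619)
P = 0.7343

0.7343


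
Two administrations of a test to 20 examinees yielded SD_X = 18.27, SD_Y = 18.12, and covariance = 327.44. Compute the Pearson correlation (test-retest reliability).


r = cov(X,Y) / (SD_X * SD_Y)
r = 327.44 / (18.27 * 18.12)
r = 327.44 / 331.0524
r = 0.9891

0.9891


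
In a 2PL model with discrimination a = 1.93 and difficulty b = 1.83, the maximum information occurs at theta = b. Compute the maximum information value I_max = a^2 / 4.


For 2PL, max info at theta = b = 1.83
I_max = a^2 / 4 = 1.93^2 / 4
= 3.7249 / 4
I_max = 0.9312

0.9312


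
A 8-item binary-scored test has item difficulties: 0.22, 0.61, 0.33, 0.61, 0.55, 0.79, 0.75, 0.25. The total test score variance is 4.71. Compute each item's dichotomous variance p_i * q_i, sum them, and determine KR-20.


For each item, compute p_i * q_i:
  Item 1: 0.22 * 0.78 = 0.1716
  Item 2: 0.61 * 0.39 = 0.2379
  Item 3: 0.33 * 0.67 = 0.2211
  Item 4: 0.61 * 0.39 = 0.2379
  Item 5: 0.55 * 0.45 = 0.2475
  Item 6: 0.79 * 0.21 = 0.1659
  Item 7: 0.75 * 0.25 = 0.1875
  Item 8: 0.25 * 0.75 = 0.1875
Sum(p_i * q_i) = 0.1716 + 0.2379 + 0.2211 + 0.2379 + 0.2475 + 0.1659 + 0.1875 + 0.1875 = 1.6569
KR-20 = (k/(k-1)) * (1 - Sum(p_i*q_i) / Var_total)
= (8/7) * (1 - 1.6569/4.71)
= 1.1429 * 0.6482
KR-20 = 0.7408

0.7408


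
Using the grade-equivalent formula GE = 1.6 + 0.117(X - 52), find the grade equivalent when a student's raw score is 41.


raw - median = 41 - 52 = -11
slope * diff = 0.117 * -11 = -1.287
GE = 1.6 + -1.287
GE = 0.313

0.313


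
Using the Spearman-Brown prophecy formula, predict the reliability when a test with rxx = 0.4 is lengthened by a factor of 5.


r_new = (n * rxx) / (1 + (n-1) * rxx)
r_new = (5 * 0.4) / (1 + 4 * 0.4)
r_new = 2.0 / 2.6
r_new = 0.7692

0.7692


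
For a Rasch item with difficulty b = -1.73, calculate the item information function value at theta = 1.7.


P = 1/(1+exp(-(1.7--1.73))) = 0.9686
I = P*(1-P) = 0.9686 * 0.0314
I = 0.0304

0.0304


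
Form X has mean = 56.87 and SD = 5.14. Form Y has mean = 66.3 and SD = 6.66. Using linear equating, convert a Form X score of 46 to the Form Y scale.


slope = SD_Y / SD_X = 6.66 / 5.14 ~ 1.2957
intercept = mean_Y - slope * mean_X = 66.3 - (6.66 / 5.14) * 56.87 ~ -7.3876
Y = slope * X + intercept. To avoid rounding drift from the rounded slope/intercept, evaluate the equivalent form Y = mean_Y + SD_Y * (X - mean_X) / SD_X at full precision:
Y = 66.3 + 6.66 * (46 - 56.87) / 5.14
Y = 66.3 - 6.66 * 10.87 / 5.14
Y = 66.3 - 72.3942 / 5.14
Y = 66.3 - 14.0845
Y = 52.2155

52.2155


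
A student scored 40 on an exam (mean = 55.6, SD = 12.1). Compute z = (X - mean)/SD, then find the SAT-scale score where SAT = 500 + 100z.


z = (X - mean) / SD = (40 - 55.6) / 12.1
z = -15.6 / 12.1
z = -1.2893
SAT-scale = SAT = 500 + 100z
Carry z at full precision (z = -15.6 / 12.1) into the conversion:
SAT-scale = 500 + 100 * (-15.6 / 12.1) = 500 + -1560 / 12.1
SAT-scale = 500 + -128.9256
SAT-scale = 371.0744

371.0744


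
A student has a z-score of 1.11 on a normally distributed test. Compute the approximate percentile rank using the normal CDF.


CDF(z) = 0.5 * (1 + erf(z/sqrt(2)))
erf(0.7849) = 0.733
CDF = 0.8665
Percentile rank = 0.8665 * 100 = 86.65

86.65


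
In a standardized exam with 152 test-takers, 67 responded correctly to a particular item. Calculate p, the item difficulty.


Item difficulty p = number correct / total examinees
p = 67 / 152
p = 0.4408

0.4408


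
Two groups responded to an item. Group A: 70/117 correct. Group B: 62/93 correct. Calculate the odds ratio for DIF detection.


Odds_A = 70/47 = 1.4894
Odds_B = 62/31 = 2.0
OR = Odds_A / Odds_B = 1.4894 / 2.0
Exactly, OR = (70 * 31) / (47 * 62) = 2170 / 2914
OR = 0.7447

0.7447


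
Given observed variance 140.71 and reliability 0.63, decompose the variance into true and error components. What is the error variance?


var_true = rxx * var_obs = 0.63 * 140.71 = 88.6473
var_error = var_obs - var_true
var_error = 140.71 - 88.6473
var_error = 52.0627

52.0627


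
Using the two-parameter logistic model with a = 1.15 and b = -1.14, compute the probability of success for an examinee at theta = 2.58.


a*(theta - b) = 1.15 * (2.58 - -1.14) = 4.278
exp(-4.278) = 0.0139
P = 1 / (1 + 0.0139)
P = 0.9863

0.9863


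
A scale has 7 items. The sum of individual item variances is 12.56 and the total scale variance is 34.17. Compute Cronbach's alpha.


alpha = (k/(k-1)) * (1 - sum(si^2)/s_total^2)
= (7/6) * (1 - 12.56/34.17)
alpha = 0.7378

0.7378


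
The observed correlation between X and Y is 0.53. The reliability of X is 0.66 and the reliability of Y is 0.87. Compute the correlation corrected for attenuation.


r_corrected = rxy / sqrt(rxx * ryy)
= 0.53 / sqrt(0.66 * 0.87)
= 0.53 / sqrt(0.5742)
= 0.53 / 0.75776
r_corrected = 0.6994

0.6994


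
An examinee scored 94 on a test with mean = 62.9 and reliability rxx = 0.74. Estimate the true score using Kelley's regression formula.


T_est = rxx * X + (1 - rxx) * mean
T_est = 0.74 * 94 + 0.26 * 62.9
T_est = 69.56 + 16.354
T_est = 85.914

85.914


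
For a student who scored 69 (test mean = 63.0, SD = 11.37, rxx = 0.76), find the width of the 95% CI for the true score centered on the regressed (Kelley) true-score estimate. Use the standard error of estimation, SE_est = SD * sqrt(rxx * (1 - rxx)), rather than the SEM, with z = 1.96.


True score estimate = 0.76*69 + 0.24*63.0 = 67.56
SE_est = SD * sqrt(rxx * (1 - rxx)) = 11.37 * sqrt(0.76 * 0.24) = 11.37 * sqrt(0.1824) = 4.855935
CI = T_est +/- z * SE_est, so width = 2 * z * SE_est = 2 * 1.96 * 4.855935
Width = 19.0353

19.0353


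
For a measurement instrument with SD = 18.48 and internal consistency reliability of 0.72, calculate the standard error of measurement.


SEM = SD * sqrt(1 - rxx)
SEM = 18.48 * sqrt(1 - 0.72)
SEM = 18.48 * sqrt(0.28) = 18.48 * 0.52915
SEM = 9.7787

9.7787


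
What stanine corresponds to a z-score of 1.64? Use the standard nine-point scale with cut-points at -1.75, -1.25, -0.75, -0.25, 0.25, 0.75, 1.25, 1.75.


Stanine boundaries: [-1.75, -1.25, -0.75, -0.25, 0.25, 0.75, 1.25, 1.75]
z = 1.64
Check each boundary:
  z >= -1.75 -> could be stanine 2
  z >= -1.25 -> could be stanine 3
  z >= -0.75 -> could be stanine 4
  z >= -0.25 -> could be stanine 5
  z >= 0.25 -> could be stanine 6
  z >= 0.75 -> could be stanine 7
  z >= 1.25 -> could be stanine 8
  z < 1.75
Highest qualifying boundary gives stanine = 8

8


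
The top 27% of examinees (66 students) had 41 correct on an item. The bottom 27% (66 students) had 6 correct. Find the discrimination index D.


p_upper = 41/66 = 0.6212
p_lower = 6/66 = 0.0909
D = 0.6212 - 0.0909 = 0.5303

0.5303


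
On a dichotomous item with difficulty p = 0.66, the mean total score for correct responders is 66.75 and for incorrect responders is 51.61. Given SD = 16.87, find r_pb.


q = 1 - p = 0.34
rpb = ((M1 - M0) / SD) * sqrt(p * q)
rpb = ((66.75 - 51.61) / 16.87) * sqrt(0.66 * 0.34)
rpb = 0.4251

0.4251


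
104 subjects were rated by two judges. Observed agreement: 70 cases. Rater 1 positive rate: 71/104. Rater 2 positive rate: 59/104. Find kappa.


P_o = 70/104 = 0.673077
P_e = (71*59 + 33*45) / 10816 = 0.524593
kappa = (P_o - P_e) / (1 - P_e)
kappa = (0.673077 - 0.524593) / (1 - 0.524593)
kappa = 0.3123

0.3123


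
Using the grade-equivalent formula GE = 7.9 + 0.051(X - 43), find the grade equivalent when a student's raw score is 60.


raw - median = 60 - 43 = 17
slope * diff = 0.051 * 17 = 0.867
GE = 7.9 + 0.867
GE = 8.767

8.767


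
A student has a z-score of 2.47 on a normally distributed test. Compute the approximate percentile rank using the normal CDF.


CDF(z) = 0.5 * (1 + erf(z/sqrt(2)))
erf(1.7466) = 0.9865
CDF = 0.9932
Percentile rank = 0.9932 * 100 = 99.32

99.32


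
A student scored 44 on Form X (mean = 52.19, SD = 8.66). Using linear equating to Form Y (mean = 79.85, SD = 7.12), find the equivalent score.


slope = SD_Y / SD_X = 7.12 / 8.66 ~ 0.8222
intercept = mean_Y - slope * mean_X = 79.85 - (7.12 / 8.66) * 52.19 ~ 36.9409
Y = slope * X + intercept. To avoid rounding drift from the rounded slope/intercept, evaluate the equivalent form Y = mean_Y + SD_Y * (X - mean_X) / SD_X at full precision:
Y = 79.85 + 7.12 * (44 - 52.19) / 8.66
Y = 79.85 - 7.12 * 8.19 / 8.66
Y = 79.85 - 58.3128 / 8.66
Y = 79.85 - 6.7336
Y = 73.1164

73.1164


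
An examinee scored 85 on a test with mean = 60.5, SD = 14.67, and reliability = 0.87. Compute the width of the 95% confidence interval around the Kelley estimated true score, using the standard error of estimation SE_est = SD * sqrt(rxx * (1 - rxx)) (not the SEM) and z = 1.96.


True score estimate = 0.87*85 + 0.13*60.5 = 81.815
SE_est = SD * sqrt(rxx * (1 - rxx)) = 14.67 * sqrt(0.87 * 0.13) = 14.67 * sqrt(0.1131) = 4.933571
CI = T_est +/- z * SE_est, so width = 2 * z * SE_est = 2 * 1.96 * 4.933571
Width = 19.3396

19.3396


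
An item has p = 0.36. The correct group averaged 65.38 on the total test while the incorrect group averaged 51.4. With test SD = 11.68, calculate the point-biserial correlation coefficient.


q = 1 - p = 0.64
rpb = ((M1 - M0) / SD) * sqrt(p * q)
rpb = ((65.38 - 51.4) / 11.68) * sqrt(0.36 * 0.64)
rpb = 0.5745

0.5745


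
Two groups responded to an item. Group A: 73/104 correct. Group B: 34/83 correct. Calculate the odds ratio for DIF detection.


Odds_A = 73/31 = 2.3548
Odds_B = 34/49 = 0.6939
OR = Odds_A / Odds_B = 2.3548 / 0.6939
Exactly, OR = (73 * 49) / (31 * 34) = 3577 / 1054
OR = 3.3937

3.3937


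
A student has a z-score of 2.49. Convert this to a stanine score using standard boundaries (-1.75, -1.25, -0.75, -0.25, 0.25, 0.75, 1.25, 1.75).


Stanine boundaries: [-1.75, -1.25, -0.75, -0.25, 0.25, 0.75, 1.25, 1.75]
z = 2.49
Check each boundary:
  z >= -1.75 -> could be stanine 2
  z >= -1.25 -> could be stanine 3
  z >= -0.75 -> could be stanine 4
  z >= -0.25 -> could be stanine 5
  z >= 0.25 -> could be stanine 6
  z >= 0.75 -> could be stanine 7
  z >= 1.25 -> could be stanine 8
  z >= 1.75 -> could be stanine 9
Highest qualifying boundary gives stanine = 9

9


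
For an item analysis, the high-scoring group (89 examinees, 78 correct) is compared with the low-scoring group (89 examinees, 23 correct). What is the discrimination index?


p_upper = 78/89 = 0.8764
p_lower = 23/89 = 0.2584
D = 0.8764 - 0.2584 = 0.618

0.618


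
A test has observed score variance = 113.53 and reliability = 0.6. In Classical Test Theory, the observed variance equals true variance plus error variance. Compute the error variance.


var_true = rxx * var_obs = 0.6 * 113.53 = 68.118
var_error = var_obs - var_true
var_error = 113.53 - 68.118
var_error = 45.412

45.412


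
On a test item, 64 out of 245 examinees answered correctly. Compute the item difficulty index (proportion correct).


Item difficulty p = number correct / total examinees
p = 64 / 245
p = 0.2612

0.2612
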